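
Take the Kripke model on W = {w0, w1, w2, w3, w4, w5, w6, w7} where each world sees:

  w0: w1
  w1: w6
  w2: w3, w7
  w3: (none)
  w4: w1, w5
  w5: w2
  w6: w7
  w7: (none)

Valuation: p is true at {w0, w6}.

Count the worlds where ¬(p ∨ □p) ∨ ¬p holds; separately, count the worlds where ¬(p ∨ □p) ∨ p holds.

6 and 5

For ¬(p ∨ □p) ∨ ¬p:
w0: ¬(p ∨ □p) is F, ¬p is F. ✗
w1: ¬(p ∨ □p) is F, ¬p is T. ✓
w2: ¬(p ∨ □p) is T, ¬p is T. ✓
w3: ¬(p ∨ □p) is F, ¬p is T. ✓
w4: ¬(p ∨ □p) is T, ¬p is T. ✓
w5: ¬(p ∨ □p) is T, ¬p is T. ✓
w6: ¬(p ∨ □p) is F, ¬p is F. ✗
w7: ¬(p ∨ □p) is F, ¬p is T. ✓
— 6 worlds.
For ¬(p ∨ □p) ∨ p:
w0: ¬(p ∨ □p) is F, p is T. ✓
w1: ¬(p ∨ □p) is F, p is F. ✗
w2: ¬(p ∨ □p) is T, p is F. ✓
w3: ¬(p ∨ □p) is F, p is F. ✗
w4: ¬(p ∨ □p) is T, p is F. ✓
w5: ¬(p ∨ □p) is T, p is F. ✓
w6: ¬(p ∨ □p) is F, p is T. ✓
w7: ¬(p ∨ □p) is F, p is F. ✗
— 5 worlds.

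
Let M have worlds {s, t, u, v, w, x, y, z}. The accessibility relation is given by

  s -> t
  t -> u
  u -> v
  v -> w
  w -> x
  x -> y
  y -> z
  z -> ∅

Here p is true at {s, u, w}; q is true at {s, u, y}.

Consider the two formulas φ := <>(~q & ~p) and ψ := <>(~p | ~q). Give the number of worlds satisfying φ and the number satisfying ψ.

For <>(~q & ~p):
s: successors {t}; ~q & ~p there: t:T. ✓
t: successors {u}; ~q & ~p there: u:F. ✗
u: successors {v}; ~q & ~p there: v:T. ✓
v: successors {w}; ~q & ~p there: w:F. ✗
w: successors {x}; ~q & ~p there: x:T. ✓
x: successors {y}; ~q & ~p there: y:F. ✗
y: successors {z}; ~q & ~p there: z:T. ✓
z: no successors, so <>(~q & ~p) fails. ✗
— 4 worlds.
For <>(~p | ~q):
s: successors {t}; ~p | ~q there: t:T. ✓
t: successors {u}; ~p | ~q there: u:F. ✗
u: successors {v}; ~p | ~q there: v:T. ✓
v: successors {w}; ~p | ~q there: w:T. ✓
w: successors {x}; ~p | ~q there: x:T. ✓
x: successors {y}; ~p | ~q there: y:T. ✓
y: successors {z}; ~p | ~q there: z:T. ✓
z: no successors, so <>(~p | ~q) fails. ✗
— 6 worlds.

4 and 6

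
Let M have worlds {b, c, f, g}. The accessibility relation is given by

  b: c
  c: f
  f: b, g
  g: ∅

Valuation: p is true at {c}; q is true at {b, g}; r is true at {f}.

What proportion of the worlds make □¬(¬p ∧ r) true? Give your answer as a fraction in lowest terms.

3/4

b: successors {c}; ¬(¬p ∧ r) there: c:T. ✓
c: successors {f}; ¬(¬p ∧ r) there: f:F. ✗
f: successors {b, g}; ¬(¬p ∧ r) there: b:T, g:T. ✓
g: no successors, so □¬(¬p ∧ r) holds vacuously. ✓
That's 3 of 4 worlds, so 3/4.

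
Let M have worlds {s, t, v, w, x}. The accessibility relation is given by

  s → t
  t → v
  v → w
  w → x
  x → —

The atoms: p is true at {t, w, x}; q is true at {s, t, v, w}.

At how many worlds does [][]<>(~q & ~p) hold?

2

s: successors {t}; []<>(~q & ~p) there: t:F. ✗
t: successors {v}; []<>(~q & ~p) there: v:F. ✗
v: successors {w}; []<>(~q & ~p) there: w:F. ✗
w: successors {x}; []<>(~q & ~p) there: x:T. ✓
x: no successors, so [][]<>(~q & ~p) holds vacuously. ✓
Satisfying worlds: {w, x}.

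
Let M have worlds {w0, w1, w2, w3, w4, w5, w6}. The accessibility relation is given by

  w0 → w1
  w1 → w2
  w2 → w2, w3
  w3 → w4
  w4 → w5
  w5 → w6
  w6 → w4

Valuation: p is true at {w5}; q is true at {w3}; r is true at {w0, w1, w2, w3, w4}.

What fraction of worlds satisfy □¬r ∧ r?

w0: □¬r is F, r is T. ✗
w1: □¬r is F, r is T. ✗
w2: □¬r is F, r is T. ✗
w3: □¬r is F, r is T. ✗
w4: □¬r is T, r is T. ✓
w5: □¬r is T, r is F. ✗
w6: □¬r is F, r is F. ✗
That's 1 of 7 worlds, so 1/7.

1/7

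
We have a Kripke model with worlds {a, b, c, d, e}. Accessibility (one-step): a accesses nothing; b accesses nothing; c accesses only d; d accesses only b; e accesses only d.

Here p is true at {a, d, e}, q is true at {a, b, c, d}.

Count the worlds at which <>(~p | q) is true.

3

a: no successors, so <>(~p | q) fails. ✗
b: no successors, so <>(~p | q) fails. ✗
c: successors {d}; ~p | q there: d:T. ✓
d: successors {b}; ~p | q there: b:T. ✓
e: successors {d}; ~p | q there: d:T. ✓
Satisfying worlds: {c, d, e}.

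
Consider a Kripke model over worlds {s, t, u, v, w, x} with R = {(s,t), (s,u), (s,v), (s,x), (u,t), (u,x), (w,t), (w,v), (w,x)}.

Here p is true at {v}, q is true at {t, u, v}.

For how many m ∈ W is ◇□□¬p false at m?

3

s: successors {t, u, v, x}; □□¬p there: t:T, u:T, v:T, x:T. ✓
t: no successors, so ◇□□¬p fails. ✗
u: successors {t, x}; □□¬p there: t:T, x:T. ✓
v: no successors, so ◇□□¬p fails. ✗
w: successors {t, v, x}; □□¬p there: t:T, v:T, x:T. ✓
x: no successors, so ◇□□¬p fails. ✗
Satisfying worlds: {s, u, w}.
So ◇□□¬p fails at the other 3 worlds.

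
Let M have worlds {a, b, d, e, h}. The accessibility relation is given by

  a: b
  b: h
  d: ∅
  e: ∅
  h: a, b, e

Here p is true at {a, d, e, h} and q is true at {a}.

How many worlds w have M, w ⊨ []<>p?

a: successors {b}; <>p there: b:T. ✓
b: successors {h}; <>p there: h:T. ✓
d: no successors, so []<>p holds vacuously. ✓
e: no successors, so []<>p holds vacuously. ✓
h: successors {a, b, e}; <>p there: a:F, b:T, e:F. ✗
Satisfying worlds: {a, b, d, e}.

4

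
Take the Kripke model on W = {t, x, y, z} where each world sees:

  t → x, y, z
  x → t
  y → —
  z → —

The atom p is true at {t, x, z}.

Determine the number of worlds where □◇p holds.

3

t: successors {x, y, z}; ◇p there: x:T, y:F, z:F. ✗
x: successors {t}; ◇p there: t:T. ✓
y: no successors, so □◇p holds vacuously. ✓
z: no successors, so □◇p holds vacuously. ✓
Satisfying worlds: {x, y, z}.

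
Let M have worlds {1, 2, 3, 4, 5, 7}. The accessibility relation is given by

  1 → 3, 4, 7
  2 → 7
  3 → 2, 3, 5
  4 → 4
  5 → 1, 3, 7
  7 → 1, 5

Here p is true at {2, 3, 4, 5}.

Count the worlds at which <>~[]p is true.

5

1: successors {3, 4, 7}; ~[]p there: 3:F, 4:F, 7:T. ✓
2: successors {7}; ~[]p there: 7:T. ✓
3: successors {2, 3, 5}; ~[]p there: 2:T, 3:F, 5:T. ✓
4: successors {4}; ~[]p there: 4:F. ✗
5: successors {1, 3, 7}; ~[]p there: 1:T, 3:F, 7:T. ✓
7: successors {1, 5}; ~[]p there: 1:T, 5:T. ✓
Satisfying worlds: {1, 2, 3, 5, 7}.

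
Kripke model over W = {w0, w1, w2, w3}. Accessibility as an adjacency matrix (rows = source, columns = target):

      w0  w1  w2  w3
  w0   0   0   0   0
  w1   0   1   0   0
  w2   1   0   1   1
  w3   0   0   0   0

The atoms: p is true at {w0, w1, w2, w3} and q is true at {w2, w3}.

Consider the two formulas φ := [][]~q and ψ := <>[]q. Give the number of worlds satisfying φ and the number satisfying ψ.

3 and 1

For [][]~q:
w0: no successors, so [][]~q holds vacuously. ✓
w1: successors {w1}; []~q there: w1:T. ✓
w2: successors {w0, w2, w3}; []~q there: w0:T, w2:F, w3:T. ✗
w3: no successors, so [][]~q holds vacuously. ✓
— 3 worlds.
For <>[]q:
w0: no successors, so <>[]q fails. ✗
w1: successors {w1}; []q there: w1:F. ✗
w2: successors {w0, w2, w3}; []q there: w0:T, w2:F, w3:T. ✓
w3: no successors, so <>[]q fails. ✗
— 1 world.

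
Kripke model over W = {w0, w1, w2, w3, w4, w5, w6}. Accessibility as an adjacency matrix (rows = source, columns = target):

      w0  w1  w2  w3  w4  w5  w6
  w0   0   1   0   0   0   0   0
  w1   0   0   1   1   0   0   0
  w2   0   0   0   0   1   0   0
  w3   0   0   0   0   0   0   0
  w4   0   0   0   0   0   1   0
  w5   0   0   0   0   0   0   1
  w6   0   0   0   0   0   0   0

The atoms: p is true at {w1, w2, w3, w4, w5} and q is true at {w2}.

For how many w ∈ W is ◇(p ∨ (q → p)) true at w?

w0: successors {w1}; p ∨ (q → p) there: w1:T. ✓
w1: successors {w2, w3}; p ∨ (q → p) there: w2:T, w3:T. ✓
w2: successors {w4}; p ∨ (q → p) there: w4:T. ✓
w3: no successors, so ◇(p ∨ (q → p)) fails. ✗
w4: successors {w5}; p ∨ (q → p) there: w5:T. ✓
w5: successors {w6}; p ∨ (q → p) there: w6:T. ✓
w6: no successors, so ◇(p ∨ (q → p)) fails. ✗
Satisfying worlds: {w0, w1, w2, w4, w5}.

5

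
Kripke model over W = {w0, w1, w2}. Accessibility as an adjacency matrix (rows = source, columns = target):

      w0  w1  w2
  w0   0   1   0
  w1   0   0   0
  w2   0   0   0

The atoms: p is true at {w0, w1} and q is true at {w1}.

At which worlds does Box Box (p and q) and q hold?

w0: Box Box (p and q) is T, q is F. ✗
w1: Box Box (p and q) is T, q is T. ✓
w2: Box Box (p and q) is T, q is F. ✗

{w1}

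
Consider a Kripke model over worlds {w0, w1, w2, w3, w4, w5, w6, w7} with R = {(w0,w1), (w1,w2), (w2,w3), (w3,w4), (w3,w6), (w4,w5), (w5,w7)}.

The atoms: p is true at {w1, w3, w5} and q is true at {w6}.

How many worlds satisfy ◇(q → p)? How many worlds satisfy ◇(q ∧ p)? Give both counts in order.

For ◇(q → p):
w0: successors {w1}; q → p there: w1:T. ✓
w1: successors {w2}; q → p there: w2:T. ✓
w2: successors {w3}; q → p there: w3:T. ✓
w3: successors {w4, w6}; q → p there: w4:T, w6:F. ✓
w4: successors {w5}; q → p there: w5:T. ✓
w5: successors {w7}; q → p there: w7:T. ✓
w6: no successors, so ◇(q → p) fails. ✗
w7: no successors, so ◇(q → p) fails. ✗
— 6 worlds.
For ◇(q ∧ p):
w0: successors {w1}; q ∧ p there: w1:F. ✗
w1: successors {w2}; q ∧ p there: w2:F. ✗
w2: successors {w3}; q ∧ p there: w3:F. ✗
w3: successors {w4, w6}; q ∧ p there: w4:F, w6:F. ✗
w4: successors {w5}; q ∧ p there: w5:F. ✗
w5: successors {w7}; q ∧ p there: w7:F. ✗
w6: no successors, so ◇(q ∧ p) fails. ✗
w7: no successors, so ◇(q ∧ p) fails. ✗
— 0 worlds.

6 and 0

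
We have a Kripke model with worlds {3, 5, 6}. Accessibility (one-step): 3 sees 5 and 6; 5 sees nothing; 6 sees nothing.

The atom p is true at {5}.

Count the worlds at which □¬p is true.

3: successors {5, 6}; ¬p there: 5:F, 6:T. ✗
5: no successors, so □¬p holds vacuously. ✓
6: no successors, so □¬p holds vacuously. ✓
Satisfying worlds: {5, 6}.

2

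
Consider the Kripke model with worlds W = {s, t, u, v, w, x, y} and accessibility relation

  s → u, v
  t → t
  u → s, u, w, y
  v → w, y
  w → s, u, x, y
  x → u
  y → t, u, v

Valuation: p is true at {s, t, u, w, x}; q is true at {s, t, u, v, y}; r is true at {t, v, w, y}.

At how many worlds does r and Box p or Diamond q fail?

0

s: r and Box p is F, Diamond q is T. ✓
t: r and Box p is T, Diamond q is T. ✓
u: r and Box p is F, Diamond q is T. ✓
v: r and Box p is F, Diamond q is T. ✓
w: r and Box p is F, Diamond q is T. ✓
x: r and Box p is F, Diamond q is T. ✓
y: r and Box p is F, Diamond q is T. ✓
Satisfying worlds: {s, t, u, v, w, x, y}.
So r and Box p or Diamond q fails at the other 0 worlds.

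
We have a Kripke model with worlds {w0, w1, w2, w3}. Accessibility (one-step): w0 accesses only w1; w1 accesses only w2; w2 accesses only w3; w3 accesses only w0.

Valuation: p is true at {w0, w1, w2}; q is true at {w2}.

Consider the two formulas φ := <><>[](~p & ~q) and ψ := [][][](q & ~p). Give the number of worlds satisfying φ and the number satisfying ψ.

For <><>[](~p & ~q):
w0: successors {w1}; <>[](~p & ~q) there: w1:T. ✓
w1: successors {w2}; <>[](~p & ~q) there: w2:F. ✗
w2: successors {w3}; <>[](~p & ~q) there: w3:F. ✗
w3: successors {w0}; <>[](~p & ~q) there: w0:F. ✗
— 1 world.
For [][][](q & ~p):
w0: successors {w1}; [][](q & ~p) there: w1:F. ✗
w1: successors {w2}; [][](q & ~p) there: w2:F. ✗
w2: successors {w3}; [][](q & ~p) there: w3:F. ✗
w3: successors {w0}; [][](q & ~p) there: w0:F. ✗
— 0 worlds.

1 and 0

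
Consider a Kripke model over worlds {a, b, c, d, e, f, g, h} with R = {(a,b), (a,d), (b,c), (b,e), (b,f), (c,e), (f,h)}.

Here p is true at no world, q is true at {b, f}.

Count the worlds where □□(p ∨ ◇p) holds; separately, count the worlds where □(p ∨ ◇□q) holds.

6 and 4

For □□(p ∨ ◇p):
a: successors {b, d}; □(p ∨ ◇p) there: b:F, d:T. ✗
b: successors {c, e, f}; □(p ∨ ◇p) there: c:F, e:T, f:F. ✗
c: successors {e}; □(p ∨ ◇p) there: e:T. ✓
d: no successors, so □□(p ∨ ◇p) holds vacuously. ✓
e: no successors, so □□(p ∨ ◇p) holds vacuously. ✓
f: successors {h}; □(p ∨ ◇p) there: h:T. ✓
g: no successors, so □□(p ∨ ◇p) holds vacuously. ✓
h: no successors, so □□(p ∨ ◇p) holds vacuously. ✓
— 6 worlds.
For □(p ∨ ◇□q):
a: successors {b, d}; p ∨ ◇□q there: b:T, d:F. ✗
b: successors {c, e, f}; p ∨ ◇□q there: c:T, e:F, f:T. ✗
c: successors {e}; p ∨ ◇□q there: e:F. ✗
d: no successors, so □(p ∨ ◇□q) holds vacuously. ✓
e: no successors, so □(p ∨ ◇□q) holds vacuously. ✓
f: successors {h}; p ∨ ◇□q there: h:F. ✗
g: no successors, so □(p ∨ ◇□q) holds vacuously. ✓
h: no successors, so □(p ∨ ◇□q) holds vacuously. ✓
— 4 worlds.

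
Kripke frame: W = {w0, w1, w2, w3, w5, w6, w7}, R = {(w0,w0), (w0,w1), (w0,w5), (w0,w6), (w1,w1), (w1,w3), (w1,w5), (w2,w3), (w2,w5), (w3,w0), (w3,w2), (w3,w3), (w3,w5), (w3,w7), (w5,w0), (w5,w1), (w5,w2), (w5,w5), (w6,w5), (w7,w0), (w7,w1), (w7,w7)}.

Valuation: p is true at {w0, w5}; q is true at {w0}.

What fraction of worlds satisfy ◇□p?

w0: successors {w0, w1, w5, w6}; □p there: w0:F, w1:F, w5:F, w6:T. ✓
w1: successors {w1, w3, w5}; □p there: w1:F, w3:F, w5:F. ✗
w2: successors {w3, w5}; □p there: w3:F, w5:F. ✗
w3: successors {w0, w2, w3, w5, w7}; □p there: w0:F, w2:F, w3:F, w5:F, w7:F. ✗
w5: successors {w0, w1, w2, w5}; □p there: w0:F, w1:F, w2:F, w5:F. ✗
w6: successors {w5}; □p there: w5:F. ✗
w7: successors {w0, w1, w7}; □p there: w0:F, w1:F, w7:F. ✗
That's 1 of 7 worlds, so 1/7.

1/7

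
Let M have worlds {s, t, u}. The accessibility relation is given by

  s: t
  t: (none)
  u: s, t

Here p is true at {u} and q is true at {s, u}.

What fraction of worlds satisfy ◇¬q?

s: successors {t}; ¬q there: t:T. ✓
t: no successors, so ◇¬q fails. ✗
u: successors {s, t}; ¬q there: s:F, t:T. ✓
That's 2 of 3 worlds, so 2/3.

2/3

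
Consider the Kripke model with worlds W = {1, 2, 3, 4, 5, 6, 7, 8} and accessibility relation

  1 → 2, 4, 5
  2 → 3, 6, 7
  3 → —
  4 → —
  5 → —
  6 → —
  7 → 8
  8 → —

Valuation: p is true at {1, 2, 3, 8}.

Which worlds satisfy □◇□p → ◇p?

1: □◇□p is F, ◇p is T. ✓
2: □◇□p is F, ◇p is T. ✓
3: □◇□p is T, ◇p is F. ✗
4: □◇□p is T, ◇p is F. ✗
5: □◇□p is T, ◇p is F. ✗
6: □◇□p is T, ◇p is F. ✗
7: □◇□p is F, ◇p is T. ✓
8: □◇□p is T, ◇p is F. ✗

{1, 2, 7}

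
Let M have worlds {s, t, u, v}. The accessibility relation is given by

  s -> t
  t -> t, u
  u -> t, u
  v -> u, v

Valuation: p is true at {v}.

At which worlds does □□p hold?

s: successors {t}; □p there: t:F. ✗
t: successors {t, u}; □p there: t:F, u:F. ✗
u: successors {t, u}; □p there: t:F, u:F. ✗
v: successors {u, v}; □p there: u:F, v:F. ✗

∅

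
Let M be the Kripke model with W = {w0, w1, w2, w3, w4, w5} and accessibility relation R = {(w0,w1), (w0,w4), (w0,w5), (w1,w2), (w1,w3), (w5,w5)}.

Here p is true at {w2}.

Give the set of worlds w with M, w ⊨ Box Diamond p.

w0: successors {w1, w4, w5}; Diamond p there: w1:T, w4:F, w5:F. ✗
w1: successors {w2, w3}; Diamond p there: w2:F, w3:F. ✗
w2: no successors, so Box Diamond p holds vacuously. ✓
w3: no successors, so Box Diamond p holds vacuously. ✓
w4: no successors, so Box Diamond p holds vacuously. ✓
w5: successors {w5}; Diamond p there: w5:F. ✗

{w2, w3, w4}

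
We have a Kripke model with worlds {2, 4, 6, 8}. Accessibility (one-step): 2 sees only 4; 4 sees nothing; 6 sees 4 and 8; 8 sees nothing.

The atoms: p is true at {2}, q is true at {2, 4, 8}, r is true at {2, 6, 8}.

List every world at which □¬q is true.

{4, 8}

2: successors {4}; ¬q there: 4:F. ✗
4: no successors, so □¬q holds vacuously. ✓
6: successors {4, 8}; ¬q there: 4:F, 8:F. ✗
8: no successors, so □¬q holds vacuously. ✓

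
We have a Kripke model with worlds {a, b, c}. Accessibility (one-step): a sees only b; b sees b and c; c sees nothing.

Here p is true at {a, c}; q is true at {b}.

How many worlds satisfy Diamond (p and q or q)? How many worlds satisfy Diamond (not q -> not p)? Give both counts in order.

2 and 2

For Diamond (p and q or q):
a: successors {b}; p and q or q there: b:T. ✓
b: successors {b, c}; p and q or q there: b:T, c:F. ✓
c: no successors, so Diamond (p and q or q) fails. ✗
— 2 worlds.
For Diamond (not q -> not p):
a: successors {b}; not q -> not p there: b:T. ✓
b: successors {b, c}; not q -> not p there: b:T, c:F. ✓
c: no successors, so Diamond (not q -> not p) fails. ✗
— 2 worlds.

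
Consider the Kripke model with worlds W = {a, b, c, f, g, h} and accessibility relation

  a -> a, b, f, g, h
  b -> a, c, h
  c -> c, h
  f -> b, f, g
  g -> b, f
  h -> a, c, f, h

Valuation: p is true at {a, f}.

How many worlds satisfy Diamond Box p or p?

2

a: Diamond Box p is F, p is T. ✓
b: Diamond Box p is F, p is F. ✗
c: Diamond Box p is F, p is F. ✗
f: Diamond Box p is F, p is T. ✓
g: Diamond Box p is F, p is F. ✗
h: Diamond Box p is F, p is F. ✗
Satisfying worlds: {a, f}.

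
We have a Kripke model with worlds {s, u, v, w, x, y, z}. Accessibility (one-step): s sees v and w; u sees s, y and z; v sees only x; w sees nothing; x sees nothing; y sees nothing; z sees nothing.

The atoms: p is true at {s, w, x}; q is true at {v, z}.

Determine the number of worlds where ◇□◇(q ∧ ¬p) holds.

3

s: successors {v, w}; □◇(q ∧ ¬p) there: v:F, w:T. ✓
u: successors {s, y, z}; □◇(q ∧ ¬p) there: s:F, y:T, z:T. ✓
v: successors {x}; □◇(q ∧ ¬p) there: x:T. ✓
w: no successors, so ◇□◇(q ∧ ¬p) fails. ✗
x: no successors, so ◇□◇(q ∧ ¬p) fails. ✗
y: no successors, so ◇□◇(q ∧ ¬p) fails. ✗
z: no successors, so ◇□◇(q ∧ ¬p) fails. ✗
Satisfying worlds: {s, u, v}.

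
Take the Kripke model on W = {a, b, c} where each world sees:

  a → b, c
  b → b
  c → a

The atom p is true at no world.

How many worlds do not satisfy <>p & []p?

3

a: <>p is F, []p is F. ✗
b: <>p is F, []p is F. ✗
c: <>p is F, []p is F. ✗
Satisfying worlds: ∅.
So <>p & []p fails at the other 3 worlds.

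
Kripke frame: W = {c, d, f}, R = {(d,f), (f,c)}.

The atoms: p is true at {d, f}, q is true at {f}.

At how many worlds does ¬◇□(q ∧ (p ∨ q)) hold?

2

c: ◇□(q ∧ (p ∨ q)) is F. ✓
d: ◇□(q ∧ (p ∨ q)) is F. ✓
f: ◇□(q ∧ (p ∨ q)) is T. ✗
Satisfying worlds: {c, d}.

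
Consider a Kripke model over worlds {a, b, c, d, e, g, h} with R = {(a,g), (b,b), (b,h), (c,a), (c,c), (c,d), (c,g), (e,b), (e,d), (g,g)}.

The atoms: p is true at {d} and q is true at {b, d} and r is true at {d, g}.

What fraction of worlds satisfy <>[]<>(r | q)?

5/7

a: successors {g}; []<>(r | q) there: g:T. ✓
b: successors {b, h}; []<>(r | q) there: b:F, h:T. ✓
c: successors {a, c, d, g}; []<>(r | q) there: a:T, c:F, d:T, g:T. ✓
d: no successors, so <>[]<>(r | q) fails. ✗
e: successors {b, d}; []<>(r | q) there: b:F, d:T. ✓
g: successors {g}; []<>(r | q) there: g:T. ✓
h: no successors, so <>[]<>(r | q) fails. ✗
That's 5 of 7 worlds, so 5/7.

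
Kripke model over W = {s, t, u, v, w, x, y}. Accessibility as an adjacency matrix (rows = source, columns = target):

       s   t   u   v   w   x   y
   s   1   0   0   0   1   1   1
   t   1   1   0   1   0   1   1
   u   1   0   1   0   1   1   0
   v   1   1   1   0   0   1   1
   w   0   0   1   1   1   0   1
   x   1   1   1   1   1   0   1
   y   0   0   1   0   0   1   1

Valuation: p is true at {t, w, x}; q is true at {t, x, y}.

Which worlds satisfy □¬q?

s: successors {s, w, x, y}; ¬q there: s:T, w:T, x:F, y:F. ✗
t: successors {s, t, v, x, y}; ¬q there: s:T, t:F, v:T, x:F, y:F. ✗
u: successors {s, u, w, x}; ¬q there: s:T, u:T, w:T, x:F. ✗
v: successors {s, t, u, x, y}; ¬q there: s:T, t:F, u:T, x:F, y:F. ✗
w: successors {u, v, w, y}; ¬q there: u:T, v:T, w:T, y:F. ✗
x: successors {s, t, u, v, w, y}; ¬q there: s:T, t:F, u:T, v:T, w:T, y:F. ✗
y: successors {u, x, y}; ¬q there: u:T, x:F, y:F. ✗

∅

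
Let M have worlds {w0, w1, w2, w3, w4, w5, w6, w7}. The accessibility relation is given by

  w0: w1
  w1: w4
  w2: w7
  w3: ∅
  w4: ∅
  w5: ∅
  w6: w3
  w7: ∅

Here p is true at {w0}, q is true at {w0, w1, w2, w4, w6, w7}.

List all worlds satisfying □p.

{w3, w4, w5, w7}

w0: successors {w1}; p there: w1:F. ✗
w1: successors {w4}; p there: w4:F. ✗
w2: successors {w7}; p there: w7:F. ✗
w3: no successors, so □p holds vacuously. ✓
w4: no successors, so □p holds vacuously. ✓
w5: no successors, so □p holds vacuously. ✓
w6: successors {w3}; p there: w3:F. ✗
w7: no successors, so □p holds vacuously. ✓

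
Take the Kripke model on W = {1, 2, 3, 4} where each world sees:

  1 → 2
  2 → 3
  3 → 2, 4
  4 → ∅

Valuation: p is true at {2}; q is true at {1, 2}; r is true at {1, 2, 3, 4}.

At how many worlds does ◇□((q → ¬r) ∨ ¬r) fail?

1: successors {2}; □((q → ¬r) ∨ ¬r) there: 2:T. ✓
2: successors {3}; □((q → ¬r) ∨ ¬r) there: 3:F. ✗
3: successors {2, 4}; □((q → ¬r) ∨ ¬r) there: 2:T, 4:T. ✓
4: no successors, so ◇□((q → ¬r) ∨ ¬r) fails. ✗
Satisfying worlds: {1, 3}.
So ◇□((q → ¬r) ∨ ¬r) fails at the other 2 worlds.

2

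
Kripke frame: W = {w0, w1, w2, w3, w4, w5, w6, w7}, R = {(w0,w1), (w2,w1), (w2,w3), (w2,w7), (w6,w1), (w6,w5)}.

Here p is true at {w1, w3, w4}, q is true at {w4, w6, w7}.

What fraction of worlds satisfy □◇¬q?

w0: successors {w1}; ◇¬q there: w1:F. ✗
w1: no successors, so □◇¬q holds vacuously. ✓
w2: successors {w1, w3, w7}; ◇¬q there: w1:F, w3:F, w7:F. ✗
w3: no successors, so □◇¬q holds vacuously. ✓
w4: no successors, so □◇¬q holds vacuously. ✓
w5: no successors, so □◇¬q holds vacuously. ✓
w6: successors {w1, w5}; ◇¬q there: w1:F, w5:F. ✗
w7: no successors, so □◇¬q holds vacuously. ✓
That's 5 of 8 worlds, so 5/8.

5/8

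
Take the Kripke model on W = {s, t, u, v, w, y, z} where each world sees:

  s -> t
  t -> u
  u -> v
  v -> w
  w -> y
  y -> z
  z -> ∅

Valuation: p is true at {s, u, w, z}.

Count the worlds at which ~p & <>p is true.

3

s: ~p is F, <>p is F. ✗
t: ~p is T, <>p is T. ✓
u: ~p is F, <>p is F. ✗
v: ~p is T, <>p is T. ✓
w: ~p is F, <>p is F. ✗
y: ~p is T, <>p is T. ✓
z: ~p is F, <>p is F. ✗
Satisfying worlds: {t, v, y}.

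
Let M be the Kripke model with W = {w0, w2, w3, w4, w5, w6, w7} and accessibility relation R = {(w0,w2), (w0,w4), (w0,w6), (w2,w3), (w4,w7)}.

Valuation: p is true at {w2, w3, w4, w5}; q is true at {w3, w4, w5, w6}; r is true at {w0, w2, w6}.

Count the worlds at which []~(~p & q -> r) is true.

4

w0: successors {w2, w4, w6}; ~(~p & q -> r) there: w2:F, w4:F, w6:F. ✗
w2: successors {w3}; ~(~p & q -> r) there: w3:F. ✗
w3: no successors, so []~(~p & q -> r) holds vacuously. ✓
w4: successors {w7}; ~(~p & q -> r) there: w7:F. ✗
w5: no successors, so []~(~p & q -> r) holds vacuously. ✓
w6: no successors, so []~(~p & q -> r) holds vacuously. ✓
w7: no successors, so []~(~p & q -> r) holds vacuously. ✓
Satisfying worlds: {w3, w5, w6, w7}.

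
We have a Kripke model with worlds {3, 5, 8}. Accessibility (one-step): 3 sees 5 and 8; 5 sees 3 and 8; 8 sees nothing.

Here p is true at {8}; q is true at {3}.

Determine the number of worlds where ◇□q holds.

2

3: successors {5, 8}; □q there: 5:F, 8:T. ✓
5: successors {3, 8}; □q there: 3:F, 8:T. ✓
8: no successors, so ◇□q fails. ✗
Satisfying worlds: {3, 5}.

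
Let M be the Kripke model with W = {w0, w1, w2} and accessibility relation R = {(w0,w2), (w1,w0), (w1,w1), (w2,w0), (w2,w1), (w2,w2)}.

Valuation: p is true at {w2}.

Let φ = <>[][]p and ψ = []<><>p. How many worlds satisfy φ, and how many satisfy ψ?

0 and 3

For <>[][]p:
w0: successors {w2}; [][]p there: w2:F. ✗
w1: successors {w0, w1}; [][]p there: w0:F, w1:F. ✗
w2: successors {w0, w1, w2}; [][]p there: w0:F, w1:F, w2:F. ✗
— 0 worlds.
For []<><>p:
w0: successors {w2}; <><>p there: w2:T. ✓
w1: successors {w0, w1}; <><>p there: w0:T, w1:T. ✓
w2: successors {w0, w1, w2}; <><>p there: w0:T, w1:T, w2:T. ✓
— 3 worlds.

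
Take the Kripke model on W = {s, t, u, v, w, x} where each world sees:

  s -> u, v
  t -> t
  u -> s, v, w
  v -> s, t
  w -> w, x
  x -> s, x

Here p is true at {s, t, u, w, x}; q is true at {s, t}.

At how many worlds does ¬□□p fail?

2

s: □□p is F. ✓
t: □□p is T. ✗
u: □□p is F. ✓
v: □□p is F. ✓
w: □□p is T. ✗
x: □□p is F. ✓
Satisfying worlds: {s, u, v, x}.
So ¬□□p fails at the other 2 worlds.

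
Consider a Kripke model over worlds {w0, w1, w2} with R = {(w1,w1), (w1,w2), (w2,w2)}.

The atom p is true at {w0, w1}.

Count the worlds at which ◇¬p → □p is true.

1

w0: ◇¬p is F, □p is T. ✓
w1: ◇¬p is T, □p is F. ✗
w2: ◇¬p is T, □p is F. ✗
Satisfying worlds: {w0}.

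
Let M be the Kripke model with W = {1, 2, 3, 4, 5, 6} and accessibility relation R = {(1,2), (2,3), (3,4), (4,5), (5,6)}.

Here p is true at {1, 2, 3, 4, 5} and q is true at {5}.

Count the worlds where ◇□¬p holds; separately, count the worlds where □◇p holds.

For ◇□¬p:
1: successors {2}; □¬p there: 2:F. ✗
2: successors {3}; □¬p there: 3:F. ✗
3: successors {4}; □¬p there: 4:F. ✗
4: successors {5}; □¬p there: 5:T. ✓
5: successors {6}; □¬p there: 6:T. ✓
6: no successors, so ◇□¬p fails. ✗
— 2 worlds.
For □◇p:
1: successors {2}; ◇p there: 2:T. ✓
2: successors {3}; ◇p there: 3:T. ✓
3: successors {4}; ◇p there: 4:T. ✓
4: successors {5}; ◇p there: 5:F. ✗
5: successors {6}; ◇p there: 6:F. ✗
6: no successors, so □◇p holds vacuously. ✓
— 4 worlds.

2 and 4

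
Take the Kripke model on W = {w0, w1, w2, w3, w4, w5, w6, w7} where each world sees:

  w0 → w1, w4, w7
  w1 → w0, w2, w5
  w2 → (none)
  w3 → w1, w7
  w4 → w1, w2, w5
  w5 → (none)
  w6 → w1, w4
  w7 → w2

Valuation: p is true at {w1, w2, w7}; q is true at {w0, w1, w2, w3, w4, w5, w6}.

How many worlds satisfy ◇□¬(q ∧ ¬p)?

5

w0: successors {w1, w4, w7}; □¬(q ∧ ¬p) there: w1:F, w4:F, w7:T. ✓
w1: successors {w0, w2, w5}; □¬(q ∧ ¬p) there: w0:F, w2:T, w5:T. ✓
w2: no successors, so ◇□¬(q ∧ ¬p) fails. ✗
w3: successors {w1, w7}; □¬(q ∧ ¬p) there: w1:F, w7:T. ✓
w4: successors {w1, w2, w5}; □¬(q ∧ ¬p) there: w1:F, w2:T, w5:T. ✓
w5: no successors, so ◇□¬(q ∧ ¬p) fails. ✗
w6: successors {w1, w4}; □¬(q ∧ ¬p) there: w1:F, w4:F. ✗
w7: successors {w2}; □¬(q ∧ ¬p) there: w2:T. ✓
Satisfying worlds: {w0, w1, w3, w4, w7}.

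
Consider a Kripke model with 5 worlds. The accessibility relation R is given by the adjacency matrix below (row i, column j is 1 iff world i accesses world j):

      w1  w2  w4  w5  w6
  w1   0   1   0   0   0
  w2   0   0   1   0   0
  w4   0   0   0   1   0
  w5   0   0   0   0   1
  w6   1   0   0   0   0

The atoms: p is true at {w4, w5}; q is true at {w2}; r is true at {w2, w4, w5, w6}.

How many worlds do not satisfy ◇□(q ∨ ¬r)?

w1: successors {w2}; □(q ∨ ¬r) there: w2:F. ✗
w2: successors {w4}; □(q ∨ ¬r) there: w4:F. ✗
w4: successors {w5}; □(q ∨ ¬r) there: w5:F. ✗
w5: successors {w6}; □(q ∨ ¬r) there: w6:T. ✓
w6: successors {w1}; □(q ∨ ¬r) there: w1:T. ✓
Satisfying worlds: {w5, w6}.
So ◇□(q ∨ ¬r) fails at the other 3 worlds.

3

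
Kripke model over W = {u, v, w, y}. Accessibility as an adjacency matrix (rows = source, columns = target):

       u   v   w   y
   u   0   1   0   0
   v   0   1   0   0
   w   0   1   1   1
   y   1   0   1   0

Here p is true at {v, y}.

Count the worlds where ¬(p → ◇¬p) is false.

3

u: p → ◇¬p is T. ✗
v: p → ◇¬p is F. ✓
w: p → ◇¬p is T. ✗
y: p → ◇¬p is T. ✗
Satisfying worlds: {v}.
So ¬(p → ◇¬p) fails at the other 3 worlds.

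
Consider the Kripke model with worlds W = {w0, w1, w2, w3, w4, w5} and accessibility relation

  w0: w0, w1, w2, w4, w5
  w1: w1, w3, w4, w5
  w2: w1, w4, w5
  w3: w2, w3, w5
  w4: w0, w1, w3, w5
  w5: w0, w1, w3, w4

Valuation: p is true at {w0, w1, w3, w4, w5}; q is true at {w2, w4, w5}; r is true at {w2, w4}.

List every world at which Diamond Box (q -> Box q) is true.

∅

w0: successors {w0, w1, w2, w4, w5}; Box (q -> Box q) there: w0:F, w1:F, w2:F, w4:F, w5:F. ✗
w1: successors {w1, w3, w4, w5}; Box (q -> Box q) there: w1:F, w3:F, w4:F, w5:F. ✗
w2: successors {w1, w4, w5}; Box (q -> Box q) there: w1:F, w4:F, w5:F. ✗
w3: successors {w2, w3, w5}; Box (q -> Box q) there: w2:F, w3:F, w5:F. ✗
w4: successors {w0, w1, w3, w5}; Box (q -> Box q) there: w0:F, w1:F, w3:F, w5:F. ✗
w5: successors {w0, w1, w3, w4}; Box (q -> Box q) there: w0:F, w1:F, w3:F, w4:F. ✗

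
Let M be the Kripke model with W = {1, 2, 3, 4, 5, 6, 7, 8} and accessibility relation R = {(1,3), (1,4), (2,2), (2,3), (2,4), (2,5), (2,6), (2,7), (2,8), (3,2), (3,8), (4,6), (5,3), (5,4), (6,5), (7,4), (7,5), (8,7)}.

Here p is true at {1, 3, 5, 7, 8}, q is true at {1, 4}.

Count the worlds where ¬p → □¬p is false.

1: ¬p is F, □¬p is F. ✓
2: ¬p is T, □¬p is F. ✗
3: ¬p is F, □¬p is F. ✓
4: ¬p is T, □¬p is T. ✓
5: ¬p is F, □¬p is F. ✓
6: ¬p is T, □¬p is F. ✗
7: ¬p is F, □¬p is F. ✓
8: ¬p is F, □¬p is F. ✓
Satisfying worlds: {1, 3, 4, 5, 7, 8}.
So ¬p → □¬p fails at the other 2 worlds.

2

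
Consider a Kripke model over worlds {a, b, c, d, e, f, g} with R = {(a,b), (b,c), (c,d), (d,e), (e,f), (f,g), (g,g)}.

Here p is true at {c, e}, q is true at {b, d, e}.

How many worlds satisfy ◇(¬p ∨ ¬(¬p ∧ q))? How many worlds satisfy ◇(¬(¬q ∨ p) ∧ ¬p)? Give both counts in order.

7 and 2

For ◇(¬p ∨ ¬(¬p ∧ q)):
a: successors {b}; ¬p ∨ ¬(¬p ∧ q) there: b:T. ✓
b: successors {c}; ¬p ∨ ¬(¬p ∧ q) there: c:T. ✓
c: successors {d}; ¬p ∨ ¬(¬p ∧ q) there: d:T. ✓
d: successors {e}; ¬p ∨ ¬(¬p ∧ q) there: e:T. ✓
e: successors {f}; ¬p ∨ ¬(¬p ∧ q) there: f:T. ✓
f: successors {g}; ¬p ∨ ¬(¬p ∧ q) there: g:T. ✓
g: successors {g}; ¬p ∨ ¬(¬p ∧ q) there: g:T. ✓
— 7 worlds.
For ◇(¬(¬q ∨ p) ∧ ¬p):
a: successors {b}; ¬(¬q ∨ p) ∧ ¬p there: b:T. ✓
b: successors {c}; ¬(¬q ∨ p) ∧ ¬p there: c:F. ✗
c: successors {d}; ¬(¬q ∨ p) ∧ ¬p there: d:T. ✓
d: successors {e}; ¬(¬q ∨ p) ∧ ¬p there: e:F. ✗
e: successors {f}; ¬(¬q ∨ p) ∧ ¬p there: f:F. ✗
f: successors {g}; ¬(¬q ∨ p) ∧ ¬p there: g:F. ✗
g: successors {g}; ¬(¬q ∨ p) ∧ ¬p there: g:F. ✗
— 2 worlds.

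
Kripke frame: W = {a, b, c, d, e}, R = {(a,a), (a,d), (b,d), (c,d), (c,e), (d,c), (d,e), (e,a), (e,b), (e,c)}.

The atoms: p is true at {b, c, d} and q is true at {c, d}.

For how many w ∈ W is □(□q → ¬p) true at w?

a: successors {a, d}; □q → ¬p there: a:T, d:T. ✓
b: successors {d}; □q → ¬p there: d:T. ✓
c: successors {d, e}; □q → ¬p there: d:T, e:T. ✓
d: successors {c, e}; □q → ¬p there: c:T, e:T. ✓
e: successors {a, b, c}; □q → ¬p there: a:T, b:F, c:T. ✗
Satisfying worlds: {a, b, c, d}.

4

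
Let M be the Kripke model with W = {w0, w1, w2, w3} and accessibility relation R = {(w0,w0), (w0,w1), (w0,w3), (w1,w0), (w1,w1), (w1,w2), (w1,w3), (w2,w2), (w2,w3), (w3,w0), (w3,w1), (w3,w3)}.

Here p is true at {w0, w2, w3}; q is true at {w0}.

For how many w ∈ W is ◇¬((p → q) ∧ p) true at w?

w0: successors {w0, w1, w3}; ¬((p → q) ∧ p) there: w0:F, w1:T, w3:T. ✓
w1: successors {w0, w1, w2, w3}; ¬((p → q) ∧ p) there: w0:F, w1:T, w2:T, w3:T. ✓
w2: successors {w2, w3}; ¬((p → q) ∧ p) there: w2:T, w3:T. ✓
w3: successors {w0, w1, w3}; ¬((p → q) ∧ p) there: w0:F, w1:T, w3:T. ✓
Satisfying worlds: {w0, w1, w2, w3}.

4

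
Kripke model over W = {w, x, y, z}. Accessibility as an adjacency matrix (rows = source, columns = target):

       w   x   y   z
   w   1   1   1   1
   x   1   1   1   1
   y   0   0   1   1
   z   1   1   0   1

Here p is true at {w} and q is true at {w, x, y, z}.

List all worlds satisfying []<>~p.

w: successors {w, x, y, z}; <>~p there: w:T, x:T, y:T, z:T. ✓
x: successors {w, x, y, z}; <>~p there: w:T, x:T, y:T, z:T. ✓
y: successors {y, z}; <>~p there: y:T, z:T. ✓
z: successors {w, x, z}; <>~p there: w:T, x:T, z:T. ✓

{w, x, y, z}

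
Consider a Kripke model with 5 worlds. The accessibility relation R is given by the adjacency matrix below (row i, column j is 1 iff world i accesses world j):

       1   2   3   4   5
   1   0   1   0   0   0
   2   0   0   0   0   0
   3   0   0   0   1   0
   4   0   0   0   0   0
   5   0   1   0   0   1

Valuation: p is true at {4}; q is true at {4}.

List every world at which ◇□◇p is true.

{1, 3, 5}

1: successors {2}; □◇p there: 2:T. ✓
2: no successors, so ◇□◇p fails. ✗
3: successors {4}; □◇p there: 4:T. ✓
4: no successors, so ◇□◇p fails. ✗
5: successors {2, 5}; □◇p there: 2:T, 5:F. ✓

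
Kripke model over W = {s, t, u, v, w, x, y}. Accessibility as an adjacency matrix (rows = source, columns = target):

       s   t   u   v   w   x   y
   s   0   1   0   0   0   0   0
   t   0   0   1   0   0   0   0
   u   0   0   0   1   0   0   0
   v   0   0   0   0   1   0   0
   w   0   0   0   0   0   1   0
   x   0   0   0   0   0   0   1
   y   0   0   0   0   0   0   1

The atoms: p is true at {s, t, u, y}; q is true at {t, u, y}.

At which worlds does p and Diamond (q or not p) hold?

s: p is T, Diamond (q or not p) is T. ✓
t: p is T, Diamond (q or not p) is T. ✓
u: p is T, Diamond (q or not p) is T. ✓
v: p is F, Diamond (q or not p) is T. ✗
w: p is F, Diamond (q or not p) is T. ✗
x: p is F, Diamond (q or not p) is T. ✗
y: p is T, Diamond (q or not p) is T. ✓

{s, t, u, y}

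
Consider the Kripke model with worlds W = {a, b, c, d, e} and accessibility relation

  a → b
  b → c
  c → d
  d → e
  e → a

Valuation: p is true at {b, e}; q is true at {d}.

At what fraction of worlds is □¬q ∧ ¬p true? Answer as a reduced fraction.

a: □¬q is T, ¬p is T. ✓
b: □¬q is T, ¬p is F. ✗
c: □¬q is F, ¬p is T. ✗
d: □¬q is T, ¬p is T. ✓
e: □¬q is T, ¬p is F. ✗
That's 2 of 5 worlds, so 2/5.

2/5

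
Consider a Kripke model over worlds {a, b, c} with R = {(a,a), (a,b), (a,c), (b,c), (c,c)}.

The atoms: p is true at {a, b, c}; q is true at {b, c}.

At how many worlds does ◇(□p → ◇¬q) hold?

1

a: successors {a, b, c}; □p → ◇¬q there: a:T, b:F, c:F. ✓
b: successors {c}; □p → ◇¬q there: c:F. ✗
c: successors {c}; □p → ◇¬q there: c:F. ✗
Satisfying worlds: {a}.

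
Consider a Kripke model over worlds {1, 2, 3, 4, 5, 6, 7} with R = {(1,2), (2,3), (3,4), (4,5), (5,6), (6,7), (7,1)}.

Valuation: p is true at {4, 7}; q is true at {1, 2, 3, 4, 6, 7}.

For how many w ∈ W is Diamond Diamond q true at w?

6

1: successors {2}; Diamond q there: 2:T. ✓
2: successors {3}; Diamond q there: 3:T. ✓
3: successors {4}; Diamond q there: 4:F. ✗
4: successors {5}; Diamond q there: 5:T. ✓
5: successors {6}; Diamond q there: 6:T. ✓
6: successors {7}; Diamond q there: 7:T. ✓
7: successors {1}; Diamond q there: 1:T. ✓
Satisfying worlds: {1, 2, 4, 5, 6, 7}.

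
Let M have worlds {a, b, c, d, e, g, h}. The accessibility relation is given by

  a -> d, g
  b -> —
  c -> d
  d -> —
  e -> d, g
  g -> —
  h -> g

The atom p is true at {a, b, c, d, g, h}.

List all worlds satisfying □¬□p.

{b, d, g}

a: successors {d, g}; ¬□p there: d:F, g:F. ✗
b: no successors, so □¬□p holds vacuously. ✓
c: successors {d}; ¬□p there: d:F. ✗
d: no successors, so □¬□p holds vacuously. ✓
e: successors {d, g}; ¬□p there: d:F, g:F. ✗
g: no successors, so □¬□p holds vacuously. ✓
h: successors {g}; ¬□p there: g:F. ✗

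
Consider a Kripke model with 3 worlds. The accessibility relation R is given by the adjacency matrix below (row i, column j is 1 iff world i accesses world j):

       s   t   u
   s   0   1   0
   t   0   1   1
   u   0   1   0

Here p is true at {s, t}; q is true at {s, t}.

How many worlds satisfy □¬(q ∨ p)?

0

s: successors {t}; ¬(q ∨ p) there: t:F. ✗
t: successors {t, u}; ¬(q ∨ p) there: t:F, u:T. ✗
u: successors {t}; ¬(q ∨ p) there: t:F. ✗
Satisfying worlds: ∅.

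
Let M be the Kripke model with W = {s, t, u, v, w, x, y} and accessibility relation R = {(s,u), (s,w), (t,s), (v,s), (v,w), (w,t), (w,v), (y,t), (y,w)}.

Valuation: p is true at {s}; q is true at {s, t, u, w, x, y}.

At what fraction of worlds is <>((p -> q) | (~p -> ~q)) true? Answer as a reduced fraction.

5/7

s: successors {u, w}; (p -> q) | (~p -> ~q) there: u:T, w:T. ✓
t: successors {s}; (p -> q) | (~p -> ~q) there: s:T. ✓
u: no successors, so <>((p -> q) | (~p -> ~q)) fails. ✗
v: successors {s, w}; (p -> q) | (~p -> ~q) there: s:T, w:T. ✓
w: successors {t, v}; (p -> q) | (~p -> ~q) there: t:T, v:T. ✓
x: no successors, so <>((p -> q) | (~p -> ~q)) fails. ✗
y: successors {t, w}; (p -> q) | (~p -> ~q) there: t:T, w:T. ✓
That's 5 of 7 worlds, so 5/7.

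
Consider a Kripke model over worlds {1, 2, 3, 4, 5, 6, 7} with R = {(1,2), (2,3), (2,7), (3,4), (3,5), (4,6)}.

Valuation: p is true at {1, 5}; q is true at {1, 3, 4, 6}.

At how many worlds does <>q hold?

3

1: successors {2}; q there: 2:F. ✗
2: successors {3, 7}; q there: 3:T, 7:F. ✓
3: successors {4, 5}; q there: 4:T, 5:F. ✓
4: successors {6}; q there: 6:T. ✓
5: no successors, so <>q fails. ✗
6: no successors, so <>q fails. ✗
7: no successors, so <>q fails. ✗
Satisfying worlds: {2, 3, 4}.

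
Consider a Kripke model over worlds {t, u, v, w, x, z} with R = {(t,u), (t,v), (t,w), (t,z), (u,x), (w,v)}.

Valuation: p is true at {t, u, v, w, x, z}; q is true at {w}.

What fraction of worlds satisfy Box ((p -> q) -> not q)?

t: successors {u, v, w, z}; (p -> q) -> not q there: u:T, v:T, w:F, z:T. ✗
u: successors {x}; (p -> q) -> not q there: x:T. ✓
v: no successors, so Box ((p -> q) -> not q) holds vacuously. ✓
w: successors {v}; (p -> q) -> not q there: v:T. ✓
x: no successors, so Box ((p -> q) -> not q) holds vacuously. ✓
z: no successors, so Box ((p -> q) -> not q) holds vacuously. ✓
That's 5 of 6 worlds, so 5/6.

5/6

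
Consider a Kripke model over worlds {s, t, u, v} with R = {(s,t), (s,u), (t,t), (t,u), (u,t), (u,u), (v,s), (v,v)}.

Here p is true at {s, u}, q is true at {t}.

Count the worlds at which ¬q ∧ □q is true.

0

s: ¬q is T, □q is F. ✗
t: ¬q is F, □q is F. ✗
u: ¬q is T, □q is F. ✗
v: ¬q is T, □q is F. ✗
Satisfying worlds: ∅.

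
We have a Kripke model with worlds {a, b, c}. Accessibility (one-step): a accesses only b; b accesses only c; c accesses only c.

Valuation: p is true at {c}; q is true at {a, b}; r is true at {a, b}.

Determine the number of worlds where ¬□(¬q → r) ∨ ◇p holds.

a: ¬□(¬q → r) is F, ◇p is F. ✗
b: ¬□(¬q → r) is T, ◇p is T. ✓
c: ¬□(¬q → r) is T, ◇p is T. ✓
Satisfying worlds: {b, c}.

2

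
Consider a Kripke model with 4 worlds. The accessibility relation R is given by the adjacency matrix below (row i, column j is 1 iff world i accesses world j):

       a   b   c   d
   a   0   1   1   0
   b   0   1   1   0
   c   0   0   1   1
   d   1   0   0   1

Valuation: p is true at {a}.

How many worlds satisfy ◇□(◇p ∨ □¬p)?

4

a: successors {b, c}; □(◇p ∨ □¬p) there: b:T, c:T. ✓
b: successors {b, c}; □(◇p ∨ □¬p) there: b:T, c:T. ✓
c: successors {c, d}; □(◇p ∨ □¬p) there: c:T, d:T. ✓
d: successors {a, d}; □(◇p ∨ □¬p) there: a:T, d:T. ✓
Satisfying worlds: {a, b, c, d}.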